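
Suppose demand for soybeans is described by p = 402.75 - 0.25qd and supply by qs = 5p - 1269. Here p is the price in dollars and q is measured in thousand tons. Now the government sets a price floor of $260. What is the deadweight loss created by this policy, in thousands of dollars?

Rearranging demand gives qd = 1611 - 4p. Equilibrium: 1611 - 4p = 5p - 1269, so 2880 = 9p and p* = 320, q* = 331.
Since 260 is below p* = 320, the floor does not bind and the free-market outcome prevails.
Since the control does not bind, no trades are prevented and deadweight loss is zero.

0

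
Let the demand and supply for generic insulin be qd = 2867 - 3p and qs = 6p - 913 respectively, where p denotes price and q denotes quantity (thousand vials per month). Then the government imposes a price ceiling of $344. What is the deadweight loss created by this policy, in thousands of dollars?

In a free market, 2867 - 3p = 6p - 913 gives the equilibrium p* = 420, q* = 1607.
The ceiling of 344 is below the equilibrium price 420, so it binds.
At p = 344: qd = 2867 - 3·344 = 1835 and qs = 6·344 - 913 = 1151.
Quantity traded falls to 1151. At q = 1151 the demand price is (2867 - 1151)/3 = 572 and the supply price is (913 + 1151)/6 = 344.
Deadweight loss = ½ · (572 - 344) · (1607 - 1151) = ½ · 228 · 456 = 51984.

51984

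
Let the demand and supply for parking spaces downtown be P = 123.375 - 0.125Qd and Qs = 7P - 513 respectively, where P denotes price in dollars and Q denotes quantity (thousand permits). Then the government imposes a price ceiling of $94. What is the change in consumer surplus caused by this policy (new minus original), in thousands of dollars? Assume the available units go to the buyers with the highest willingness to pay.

759.75

Rearranging demand gives Qd = 987 - 8P. Equilibrium: 987 - 8P = 7P - 513, so 1500 = 15P and P* = 100, Q* = 187.
Since 94 < 100, the ceiling is binding.
At P = 94: Qd = 987 - 8·94 = 235 and Qs = 7·94 - 513 = 145.
Consumer surplus without the control is ½ · (123.375 - 100) · 187 = 2185.5625.
With the ceiling, 145 units are sold at 94 (assume they go to the highest-value buyers). The demand price at Q = 145 is 105.25, so CS = ½ · [(123.375 - 94) + (105.25 - 94)] · 145 = 2945.3125.
Change in consumer surplus = 2945.3125 - 2185.5625 = 759.75.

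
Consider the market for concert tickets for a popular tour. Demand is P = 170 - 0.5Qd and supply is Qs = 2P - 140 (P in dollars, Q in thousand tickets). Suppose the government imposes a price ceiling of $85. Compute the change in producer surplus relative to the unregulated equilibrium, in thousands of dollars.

-2275

Rearranging demand gives Qd = 340 - 2P. Setting quantity demanded equal to quantity supplied, 340 - 2P = 2P - 140, gives P* = 120 and Q* = 100.
The ceiling of 85 is below the equilibrium price 120, so it binds.
At P = 85: Qd = 340 - 2·85 = 170 and Qs = 2·85 - 140 = 30.
Producer surplus without the control is ½ · (120 - 70) · 100 = 2500.
With the ceiling, producers sell 30 units at 85, so PS = ½ · (85 - 70) · 30 = 225.
Change in producer surplus = 225 - 2500 = -2275.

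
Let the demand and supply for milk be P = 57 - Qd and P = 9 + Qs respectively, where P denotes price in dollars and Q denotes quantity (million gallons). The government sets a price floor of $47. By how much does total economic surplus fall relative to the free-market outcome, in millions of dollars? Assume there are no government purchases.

Rearranging demand gives Qd = 57 - P; rearranging supply gives Qs = P - 9. Setting quantity demanded equal to quantity supplied, 57 - P = P - 9, gives P* = 33 and Q* = 24.
Since 47 > 33, the floor is binding.
At P = 47: Qd = 57 - 47 = 10 and Qs = 47 - 9 = 38.
Quantity traded falls to 10. At Q = 10 the demand price is 57 - 10 = 47 and the supply price is 9 + 10 = 19.
Deadweight loss = ½ · (47 - 19) · (24 - 10) = ½ · 28 · 14 = 196.

196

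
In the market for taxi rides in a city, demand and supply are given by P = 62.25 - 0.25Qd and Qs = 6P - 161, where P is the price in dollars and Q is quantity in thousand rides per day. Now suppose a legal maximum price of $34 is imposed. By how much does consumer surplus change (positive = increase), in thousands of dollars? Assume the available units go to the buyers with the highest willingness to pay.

Rearranging demand gives Qd = 249 - 4P. Without the control the market clears where 249 - 4P = 6P - 161, i.e. P* = 41 and Q* = 85.
Since 34 < 41, the ceiling is binding.
At P = 34: Qd = 249 - 4·34 = 113 and Qs = 6·34 - 161 = 43.
Consumer surplus without the control is ½ · (62.25 - 41) · 85 = 903.125.
With the ceiling, 43 units are sold at 34 (assume they go to the highest-value buyers). The demand price at Q = 43 is 51.5, so CS = ½ · [(62.25 - 34) + (51.5 - 34)] · 43 = 983.625.
Change in consumer surplus = 983.625 - 903.125 = 80.5.

80.5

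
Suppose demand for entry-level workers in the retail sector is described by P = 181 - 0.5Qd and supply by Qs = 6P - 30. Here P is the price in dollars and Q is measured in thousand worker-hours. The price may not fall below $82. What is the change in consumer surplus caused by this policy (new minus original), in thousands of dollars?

-7623

Rearranging demand gives Qd = 362 - 2P. Without the control the market clears where 362 - 2P = 6P - 30, i.e. P* = 49 and Q* = 264.
Since 82 > 49, the floor is binding.
At P = 82: Qd = 362 - 2·82 = 198 and Qs = 6·82 - 30 = 462.
Consumer surplus without the control is ½ · (181 - 49) · 264 = 17424.
With the floor, consumers buy 198 units at 82, so CS = ½ · (181 - 82) · 198 = 9801.
Change in consumer surplus = 9801 - 17424 = -7623.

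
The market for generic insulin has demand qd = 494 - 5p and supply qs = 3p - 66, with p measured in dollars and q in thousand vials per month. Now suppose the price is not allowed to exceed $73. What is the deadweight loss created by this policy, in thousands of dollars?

Without the control the market clears where 494 - 5p = 3p - 66, i.e. p* = 70 and q* = 144.
The ceiling of 73 is above the equilibrium price 70, so it is not binding; the market clears at p* = 70, q* = 144.
Since the control does not bind, no trades are prevented and deadweight loss is zero.

0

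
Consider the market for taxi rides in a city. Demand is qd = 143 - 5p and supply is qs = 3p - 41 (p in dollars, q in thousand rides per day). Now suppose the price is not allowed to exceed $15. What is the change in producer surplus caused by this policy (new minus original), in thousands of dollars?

-128

Setting quantity demanded equal to quantity supplied, 143 - 5p = 3p - 41, gives p* = 23 and q* = 28.
The ceiling of 15 is below the equilibrium price 23, so it binds.
At p = 15: qd = 143 - 5·15 = 68 and qs = 3·15 - 41 = 4.
Producer surplus without the control is ½ · (23 - 41/3) · 28 = 392/3.
With the ceiling, producers sell 4 units at 15, so PS = ½ · (15 - 41/3) · 4 = 8/3.
Change in producer surplus = 8/3 - 392/3 = -128.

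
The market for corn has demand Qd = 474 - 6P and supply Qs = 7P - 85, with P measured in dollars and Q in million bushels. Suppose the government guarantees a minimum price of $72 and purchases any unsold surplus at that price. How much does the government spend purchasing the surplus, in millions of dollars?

27144

Without the control the market clears where 474 - 6P = 7P - 85, i.e. P* = 43 and Q* = 216.
Since 72 > 43, the floor is binding.
At P = 72: Qd = 474 - 6·72 = 42 and Qs = 7·72 - 85 = 419.
Surplus = Qs - Qd = 377.
Government expenditure = surplus × support price = 377 × 72 = 27144.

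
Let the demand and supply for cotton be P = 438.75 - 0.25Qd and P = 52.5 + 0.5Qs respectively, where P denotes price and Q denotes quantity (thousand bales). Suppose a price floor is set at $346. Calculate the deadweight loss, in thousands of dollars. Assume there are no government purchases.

Rearranging demand gives Qd = 1755 - 4P; rearranging supply gives Qs = 2P - 105. In a free market, 1755 - 4P = 2P - 105 gives the equilibrium P* = 310, Q* = 515.
The floor of 346 is above the equilibrium price 310, so it binds.
At P = 346: Qd = 1755 - 4·346 = 371 and Qs = 2·346 - 105 = 587.
Quantity traded falls to 371. At Q = 371 the demand price is (1755 - 371)/4 = 346 and the supply price is (105 + 371)/2 = 238.
Deadweight loss = ½ · (346 - 238) · (515 - 371) = ½ · 108 · 144 = 7776.

7776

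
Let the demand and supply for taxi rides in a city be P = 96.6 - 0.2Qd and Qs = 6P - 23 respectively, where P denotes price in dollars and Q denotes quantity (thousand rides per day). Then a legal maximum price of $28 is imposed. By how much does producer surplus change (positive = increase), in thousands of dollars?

-3582

Rearranging demand gives Qd = 483 - 5P. Setting quantity demanded equal to quantity supplied, 483 - 5P = 6P - 23, gives P* = 46 and Q* = 253.
The ceiling of 28 is below the equilibrium price 46, so it binds.
At P = 28: Qd = 483 - 5·28 = 343 and Qs = 6·28 - 23 = 145.
Producer surplus without the control is ½ · (46 - 23/6) · 253 = 64009/12.
With the ceiling, producers sell 145 units at 28, so PS = ½ · (28 - 23/6) · 145 = 21025/12.
Change in producer surplus = 21025/12 - 64009/12 = -3582.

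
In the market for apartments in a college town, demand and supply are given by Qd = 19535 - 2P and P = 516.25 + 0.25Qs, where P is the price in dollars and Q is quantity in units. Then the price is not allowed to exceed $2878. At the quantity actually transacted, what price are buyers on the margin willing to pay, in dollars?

Rearranging supply gives Qs = 4P - 2065. Setting quantity demanded equal to quantity supplied, 19535 - 2P = 4P - 2065, gives P* = 3600 and Q* = 12335.
Since 2878 < 3600, the ceiling is binding.
At P = 2878: Qd = 19535 - 2·2878 = 13779 and Qs = 4·2878 - 2065 = 9447.
Only 9447 units reach the market. On the demand curve, the marginal buyer's willingness to pay at Q = 9447 is (19535 - 9447)/2 = 5044.

5044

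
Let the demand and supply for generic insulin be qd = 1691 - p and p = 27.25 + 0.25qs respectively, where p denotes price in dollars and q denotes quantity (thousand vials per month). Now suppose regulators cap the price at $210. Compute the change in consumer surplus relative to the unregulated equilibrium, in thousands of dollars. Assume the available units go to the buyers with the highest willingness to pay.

-70350

Rearranging supply gives qs = 4p - 109. Without the control the market clears where 1691 - p = 4p - 109, i.e. p* = 360 and q* = 1331.
Since 210 < 360, the ceiling is binding.
At p = 210: qd = 1691 - 210 = 1481 and qs = 4·210 - 109 = 731.
Consumer surplus without the control is ½ · (1691 - 360) · 1331 = 885780.5.
With the ceiling, 731 units are sold at 210 (assume they go to the highest-value buyers). The demand price at q = 731 is 960, so CS = ½ · [(1691 - 210) + (960 - 210)] · 731 = 815430.5.
Change in consumer surplus = 815430.5 - 885780.5 = -70350.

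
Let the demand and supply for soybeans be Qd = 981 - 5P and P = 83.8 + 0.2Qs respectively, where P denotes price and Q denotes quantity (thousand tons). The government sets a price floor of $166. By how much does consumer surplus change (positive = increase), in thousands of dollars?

-5616

Rearranging supply gives Qs = 5P - 419. Equilibrium: 981 - 5P = 5P - 419, so 1400 = 10P and P* = 140, Q* = 281.
Since 166 > 140, the floor is binding.
At P = 166: Qd = 981 - 5·166 = 151 and Qs = 5·166 - 419 = 411.
Consumer surplus without the control is ½ · (196.2 - 140) · 281 = 7896.1.
With the floor, consumers buy 151 units at 166, so CS = ½ · (196.2 - 166) · 151 = 2280.1.
Change in consumer surplus = 2280.1 - 7896.1 = -5616.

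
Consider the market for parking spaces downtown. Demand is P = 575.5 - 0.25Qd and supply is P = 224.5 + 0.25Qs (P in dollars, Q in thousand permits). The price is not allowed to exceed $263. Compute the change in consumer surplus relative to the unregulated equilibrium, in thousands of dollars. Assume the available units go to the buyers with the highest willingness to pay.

Rearranging demand gives Qd = 2302 - 4P; rearranging supply gives Qs = 4P - 898. Equilibrium: 2302 - 4P = 4P - 898, so 3200 = 8P and P* = 400, Q* = 702.
The ceiling of 263 is below the equilibrium price 400, so it binds.
At P = 263: Qd = 2302 - 4·263 = 1250 and Qs = 4·263 - 898 = 154.
Consumer surplus without the control is ½ · (575.5 - 400) · 702 = 61600.5.
With the ceiling, 154 units are sold at 263 (assume they go to the highest-value buyers). The demand price at Q = 154 is 537, so CS = ½ · [(575.5 - 263) + (537 - 263)] · 154 = 45160.5.
Change in consumer surplus = 45160.5 - 61600.5 = -16440.

-16440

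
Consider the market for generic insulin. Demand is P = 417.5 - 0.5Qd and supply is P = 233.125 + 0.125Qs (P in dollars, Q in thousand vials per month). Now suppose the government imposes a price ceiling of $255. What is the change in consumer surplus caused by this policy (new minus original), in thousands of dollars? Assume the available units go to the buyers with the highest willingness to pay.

Rearranging demand gives Qd = 835 - 2P; rearranging supply gives Qs = 8P - 1865. Equilibrium: 835 - 2P = 8P - 1865, so 2700 = 10P and P* = 270, Q* = 295.
Since 255 < 270, the ceiling is binding.
At P = 255: Qd = 835 - 2·255 = 325 and Qs = 8·255 - 1865 = 175.
Consumer surplus without the control is ½ · (417.5 - 270) · 295 = 21756.25.
With the ceiling, 175 units are sold at 255 (assume they go to the highest-value buyers). The demand price at Q = 175 is 330, so CS = ½ · [(417.5 - 255) + (330 - 255)] · 175 = 20781.25.
Change in consumer surplus = 20781.25 - 21756.25 = -975.

-975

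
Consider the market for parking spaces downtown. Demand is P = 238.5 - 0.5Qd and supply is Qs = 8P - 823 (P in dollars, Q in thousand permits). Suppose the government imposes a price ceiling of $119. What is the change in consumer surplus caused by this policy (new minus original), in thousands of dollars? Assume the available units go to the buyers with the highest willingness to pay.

-517

Rearranging demand gives Qd = 477 - 2P. Setting quantity demanded equal to quantity supplied, 477 - 2P = 8P - 823, gives P* = 130 and Q* = 217.
Because the ceiling (119) lies below the market-clearing price, it is binding.
At P = 119: Qd = 477 - 2·119 = 239 and Qs = 8·119 - 823 = 129.
Consumer surplus without the control is ½ · (238.5 - 130) · 217 = 11772.25.
With the ceiling, 129 units are sold at 119 (assume they go to the highest-value buyers). The demand price at Q = 129 is 174, so CS = ½ · [(238.5 - 119) + (174 - 119)] · 129 = 11255.25.
Change in consumer surplus = 11255.25 - 11772.25 = -517.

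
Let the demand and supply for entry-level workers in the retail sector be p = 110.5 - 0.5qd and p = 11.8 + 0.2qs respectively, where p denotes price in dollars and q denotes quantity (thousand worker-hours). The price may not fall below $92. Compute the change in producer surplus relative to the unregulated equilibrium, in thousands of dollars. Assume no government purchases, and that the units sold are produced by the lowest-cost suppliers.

842.4

Rearranging demand gives qd = 221 - 2p; rearranging supply gives qs = 5p - 59. Equilibrium: 221 - 2p = 5p - 59, so 280 = 7p and p* = 40, q* = 141.
The floor of 92 is above the equilibrium price 40, so it binds.
At p = 92: qd = 221 - 2·92 = 37 and qs = 5·92 - 59 = 401.
Producer surplus without the control is ½ · (40 - 11.8) · 141 = 1988.1.
With the floor, 37 units are sold at 92. The supply price at q = 37 is 19.2, so PS = ½ · [(92 - 11.8) + (92 - 19.2)] · 37 = 2830.5.
Change in producer surplus = 2830.5 - 1988.1 = 842.4.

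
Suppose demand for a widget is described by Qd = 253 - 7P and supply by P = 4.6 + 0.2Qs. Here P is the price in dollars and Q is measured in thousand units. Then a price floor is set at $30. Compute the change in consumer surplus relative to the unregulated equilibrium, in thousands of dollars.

Rearranging supply gives Qs = 5P - 23. Without the control the market clears where 253 - 7P = 5P - 23, i.e. P* = 23 and Q* = 92.
Since 30 > 23, the floor is binding.
At P = 30: Qd = 253 - 7·30 = 43 and Qs = 5·30 - 23 = 127.
Consumer surplus without the control is ½ · (253/7 - 23) · 92 = 4232/7.
With the floor, consumers buy 43 units at 30, so CS = ½ · (253/7 - 30) · 43 = 1849/14.
Change in consumer surplus = 1849/14 - 4232/7 = -472.5.

-472.5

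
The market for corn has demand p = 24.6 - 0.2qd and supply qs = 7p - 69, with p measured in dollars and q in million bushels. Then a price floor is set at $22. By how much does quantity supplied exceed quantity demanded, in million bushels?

Rearranging demand gives qd = 123 - 5p. Without the control the market clears where 123 - 5p = 7p - 69, i.e. p* = 16 and q* = 43.
The floor of 22 is above the equilibrium price 16, so it binds.
At p = 22: qd = 123 - 5·22 = 13 and qs = 7·22 - 69 = 85.
Surplus = qs - qd = 85 - 13 = 72.

72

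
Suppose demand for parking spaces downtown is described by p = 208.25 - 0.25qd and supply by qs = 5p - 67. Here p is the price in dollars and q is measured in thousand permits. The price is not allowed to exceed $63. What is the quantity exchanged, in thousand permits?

248

Rearranging demand gives qd = 833 - 4p. Equilibrium: 833 - 4p = 5p - 67, so 900 = 9p and p* = 100, q* = 433.
The ceiling of 63 is below the equilibrium price 100, so it binds.
At p = 63: qd = 833 - 4·63 = 581 and qs = 5·63 - 67 = 248.
The quantity actually transacted is the short side, supply: 248.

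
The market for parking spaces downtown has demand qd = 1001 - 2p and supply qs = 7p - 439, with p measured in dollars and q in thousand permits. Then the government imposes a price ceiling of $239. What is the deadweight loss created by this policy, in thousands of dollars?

0

Without the control the market clears where 1001 - 2p = 7p - 439, i.e. p* = 160 and q* = 681.
The ceiling of 239 is above the equilibrium price 160, so it is not binding; the market clears at p* = 160, q* = 681.
Since the control does not bind, no trades are prevented and deadweight loss is zero.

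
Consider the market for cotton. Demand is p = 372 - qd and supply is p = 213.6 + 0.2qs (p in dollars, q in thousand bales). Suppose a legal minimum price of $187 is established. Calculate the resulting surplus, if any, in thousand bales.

0

Rearranging demand gives qd = 372 - p; rearranging supply gives qs = 5p - 1068. In a free market, 372 - p = 5p - 1068 gives the equilibrium p* = 240, q* = 132.
Since 187 is below p* = 240, the floor does not bind and the free-market outcome prevails.
Since the control does not bind, there is no surplus.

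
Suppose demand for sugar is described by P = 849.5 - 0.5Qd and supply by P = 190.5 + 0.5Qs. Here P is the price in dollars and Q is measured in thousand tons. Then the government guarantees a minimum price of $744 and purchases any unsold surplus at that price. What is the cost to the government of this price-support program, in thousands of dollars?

Rearranging demand gives Qd = 1699 - 2P; rearranging supply gives Qs = 2P - 381. Setting quantity demanded equal to quantity supplied, 1699 - 2P = 2P - 381, gives P* = 520 and Q* = 659.
Because the floor (744) lies above the market-clearing price, it is binding.
At P = 744: Qd = 1699 - 2·744 = 211 and Qs = 2·744 - 381 = 1107.
Surplus = Qs - Qd = 896.
Government expenditure = surplus × support price = 896 × 744 = 666624.

666624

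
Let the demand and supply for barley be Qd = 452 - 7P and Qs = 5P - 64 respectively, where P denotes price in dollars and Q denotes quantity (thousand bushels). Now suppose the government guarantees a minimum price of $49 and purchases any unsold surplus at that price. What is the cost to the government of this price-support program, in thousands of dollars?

Without the control the market clears where 452 - 7P = 5P - 64, i.e. P* = 43 and Q* = 151.
Since 49 > 43, the floor is binding.
At P = 49: Qd = 452 - 7·49 = 109 and Qs = 5·49 - 64 = 181.
Surplus = Qs - Qd = 72.
Government expenditure = surplus × support price = 72 × 49 = 3528.

3528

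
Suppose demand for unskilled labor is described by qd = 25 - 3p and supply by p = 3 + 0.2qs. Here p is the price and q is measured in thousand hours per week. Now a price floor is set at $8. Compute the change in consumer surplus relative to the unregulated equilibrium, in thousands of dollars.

Rearranging supply gives qs = 5p - 15. Setting quantity demanded equal to quantity supplied, 25 - 3p = 5p - 15, gives p* = 5 and q* = 10.
Since 8 > 5, the floor is binding.
At p = 8: qd = 25 - 3·8 = 1 and qs = 5·8 - 15 = 25.
Consumer surplus without the control is ½ · (25/3 - 5) · 10 = 50/3.
With the floor, consumers buy 1 units at 8, so CS = ½ · (25/3 - 8) · 1 = 1/6.
Change in consumer surplus = 1/6 - 50/3 = -16.5.

-16.5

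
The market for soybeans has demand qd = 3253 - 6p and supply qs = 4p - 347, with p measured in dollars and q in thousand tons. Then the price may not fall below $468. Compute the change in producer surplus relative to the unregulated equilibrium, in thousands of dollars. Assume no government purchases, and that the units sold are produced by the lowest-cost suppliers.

Setting quantity demanded equal to quantity supplied, 3253 - 6p = 4p - 347, gives p* = 360 and q* = 1093.
The floor of 468 is above the equilibrium price 360, so it binds.
At p = 468: qd = 3253 - 6·468 = 445 and qs = 4·468 - 347 = 1525.
Producer surplus without the control is ½ · (360 - 86.75) · 1093 = 149331.125.
With the floor, 445 units are sold at 468. The supply price at q = 445 is 198, so PS = ½ · [(468 - 86.75) + (468 - 198)] · 445 = 144903.125.
Change in producer surplus = 144903.125 - 149331.125 = -4428.

-4428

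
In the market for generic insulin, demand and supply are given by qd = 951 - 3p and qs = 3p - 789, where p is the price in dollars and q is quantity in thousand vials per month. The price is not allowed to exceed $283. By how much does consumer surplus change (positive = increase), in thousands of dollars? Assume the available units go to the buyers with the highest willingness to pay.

346.5

Without the control the market clears where 951 - 3p = 3p - 789, i.e. p* = 290 and q* = 81.
Since 283 < 290, the ceiling is binding.
At p = 283: qd = 951 - 3·283 = 102 and qs = 3·283 - 789 = 60.
Consumer surplus without the control is ½ · (317 - 290) · 81 = 1093.5.
With the ceiling, 60 units are sold at 283 (assume they go to the highest-value buyers). The demand price at q = 60 is 297, so CS = ½ · [(317 - 283) + (297 - 283)] · 60 = 1440.
Change in consumer surplus = 1440 - 1093.5 = 346.5.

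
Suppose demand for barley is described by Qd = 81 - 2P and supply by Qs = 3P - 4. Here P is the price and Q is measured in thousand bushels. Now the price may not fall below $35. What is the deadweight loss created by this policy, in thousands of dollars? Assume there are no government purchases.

Without the control the market clears where 81 - 2P = 3P - 4, i.e. P* = 17 and Q* = 47.
The floor of 35 is above the equilibrium price 17, so it binds.
At P = 35: Qd = 81 - 2·35 = 11 and Qs = 3·35 - 4 = 101.
Quantity traded falls to 11. At Q = 11 the demand price is (81 - 11)/2 = 35 and the supply price is (4 + 11)/3 = 5.
Deadweight loss = ½ · (35 - 5) · (47 - 11) = ½ · 30 · 36 = 540.

540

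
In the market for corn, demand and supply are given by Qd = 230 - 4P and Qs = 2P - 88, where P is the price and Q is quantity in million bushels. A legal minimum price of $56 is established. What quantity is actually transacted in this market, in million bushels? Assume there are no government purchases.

In a free market, 230 - 4P = 2P - 88 gives the equilibrium P* = 53, Q* = 18.
The floor of 56 is above the equilibrium price 53, so it binds.
At P = 56: Qd = 230 - 4·56 = 6 and Qs = 2·56 - 88 = 24.
The quantity actually transacted is the short side, demand: 6.

6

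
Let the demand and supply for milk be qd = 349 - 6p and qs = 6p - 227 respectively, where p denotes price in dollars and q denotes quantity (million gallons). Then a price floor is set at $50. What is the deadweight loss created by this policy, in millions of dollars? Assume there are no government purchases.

24

In a free market, 349 - 6p = 6p - 227 gives the equilibrium p* = 48, q* = 61.
Since 50 > 48, the floor is binding.
At p = 50: qd = 349 - 6·50 = 49 and qs = 6·50 - 227 = 73.
Quantity traded falls to 49. At q = 49 the demand price is (349 - 49)/6 = 50 and the supply price is (227 + 49)/6 = 46.
Deadweight loss = ½ · (50 - 46) · (61 - 49) = ½ · 4 · 12 = 24.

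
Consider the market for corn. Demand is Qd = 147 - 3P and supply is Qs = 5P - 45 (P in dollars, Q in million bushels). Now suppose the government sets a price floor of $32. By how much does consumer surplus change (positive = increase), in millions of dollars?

Without the control the market clears where 147 - 3P = 5P - 45, i.e. P* = 24 and Q* = 75.
Since 32 > 24, the floor is binding.
At P = 32: Qd = 147 - 3·32 = 51 and Qs = 5·32 - 45 = 115.
Consumer surplus without the control is ½ · (49 - 24) · 75 = 937.5.
With the floor, consumers buy 51 units at 32, so CS = ½ · (49 - 32) · 51 = 433.5.
Change in consumer surplus = 433.5 - 937.5 = -504.

-504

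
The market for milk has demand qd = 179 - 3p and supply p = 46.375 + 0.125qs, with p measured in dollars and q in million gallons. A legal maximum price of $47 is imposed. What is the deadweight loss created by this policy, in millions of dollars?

Rearranging supply gives qs = 8p - 371. Equilibrium: 179 - 3p = 8p - 371, so 550 = 11p and p* = 50, q* = 29.
Because the ceiling (47) lies below the market-clearing price, it is binding.
At p = 47: qd = 179 - 3·47 = 38 and qs = 8·47 - 371 = 5.
Quantity traded falls to 5. At q = 5 the demand price is (179 - 5)/3 = 58 and the supply price is (371 + 5)/8 = 47.
Deadweight loss = ½ · (58 - 47) · (29 - 5) = ½ · 11 · 24 = 132.

132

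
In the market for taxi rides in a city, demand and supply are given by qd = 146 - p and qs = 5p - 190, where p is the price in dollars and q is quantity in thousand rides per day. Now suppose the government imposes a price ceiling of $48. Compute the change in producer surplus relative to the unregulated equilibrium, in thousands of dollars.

Setting quantity demanded equal to quantity supplied, 146 - p = 5p - 190, gives p* = 56 and q* = 90.
Since 48 < 56, the ceiling is binding.
At p = 48: qd = 146 - 48 = 98 and qs = 5·48 - 190 = 50.
Producer surplus without the control is ½ · (56 - 38) · 90 = 810.
With the ceiling, producers sell 50 units at 48, so PS = ½ · (48 - 38) · 50 = 250.
Change in producer surplus = 250 - 810 = -560.

-560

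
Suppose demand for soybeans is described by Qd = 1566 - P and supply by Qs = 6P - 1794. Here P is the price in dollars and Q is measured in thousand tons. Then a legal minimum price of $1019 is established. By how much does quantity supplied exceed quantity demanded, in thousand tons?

3773

Setting quantity demanded equal to quantity supplied, 1566 - P = 6P - 1794, gives P* = 480 and Q* = 1086.
Since 1019 > 480, the floor is binding.
At P = 1019: Qd = 1566 - 1019 = 547 and Qs = 6·1019 - 1794 = 4320.
Surplus = Qs - Qd = 4320 - 547 = 3773.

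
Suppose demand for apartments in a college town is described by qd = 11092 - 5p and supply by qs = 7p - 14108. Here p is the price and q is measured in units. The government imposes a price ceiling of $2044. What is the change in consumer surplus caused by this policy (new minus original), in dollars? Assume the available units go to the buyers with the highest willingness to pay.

Equilibrium: 11092 - 5p = 7p - 14108, so 25200 = 12p and p* = 2100, q* = 592.
Since 2044 < 2100, the ceiling is binding.
At p = 2044: qd = 11092 - 5·2044 = 872 and qs = 7·2044 - 14108 = 200.
Consumer surplus without the control is ½ · (2218.4 - 2100) · 592 = 35046.4.
With the ceiling, 200 units are sold at 2044 (assume they go to the highest-value buyers). The demand price at q = 200 is 2178.4, so CS = ½ · [(2218.4 - 2044) + (2178.4 - 2044)] · 200 = 30880.
Change in consumer surplus = 30880 - 35046.4 = -4166.4.

-4166.4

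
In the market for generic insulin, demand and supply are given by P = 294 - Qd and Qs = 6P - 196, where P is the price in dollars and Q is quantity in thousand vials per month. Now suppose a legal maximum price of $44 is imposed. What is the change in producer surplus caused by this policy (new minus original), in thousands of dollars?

-3796

Rearranging demand gives Qd = 294 - P. Equilibrium: 294 - P = 6P - 196, so 490 = 7P and P* = 70, Q* = 224.
Because the ceiling (44) lies below the market-clearing price, it is binding.
At P = 44: Qd = 294 - 44 = 250 and Qs = 6·44 - 196 = 68.
Producer surplus without the control is ½ · (70 - 98/3) · 224 = 12544/3.
With the ceiling, producers sell 68 units at 44, so PS = ½ · (44 - 98/3) · 68 = 1156/3.
Change in producer surplus = 1156/3 - 12544/3 = -3796.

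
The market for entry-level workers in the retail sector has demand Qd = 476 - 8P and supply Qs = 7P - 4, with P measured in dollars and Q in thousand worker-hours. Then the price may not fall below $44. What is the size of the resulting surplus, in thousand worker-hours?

Equilibrium: 476 - 8P = 7P - 4, so 480 = 15P and P* = 32, Q* = 220.
Since 44 > 32, the floor is binding.
At P = 44: Qd = 476 - 8·44 = 124 and Qs = 7·44 - 4 = 304.
Surplus = Qs - Qd = 304 - 124 = 180.

180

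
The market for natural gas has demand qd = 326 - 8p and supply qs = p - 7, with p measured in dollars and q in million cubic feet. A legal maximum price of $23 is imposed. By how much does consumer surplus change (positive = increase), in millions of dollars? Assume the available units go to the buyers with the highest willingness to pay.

Equilibrium: 326 - 8p = p - 7, so 333 = 9p and p* = 37, q* = 30.
The ceiling of 23 is below the equilibrium price 37, so it binds.
At p = 23: qd = 326 - 8·23 = 142 and qs = 23 - 7 = 16.
Consumer surplus without the control is ½ · (40.75 - 37) · 30 = 56.25.
With the ceiling, 16 units are sold at 23 (assume they go to the highest-value buyers). The demand price at q = 16 is 38.75, so CS = ½ · [(40.75 - 23) + (38.75 - 23)] · 16 = 268.
Change in consumer surplus = 268 - 56.25 = 211.75.

211.75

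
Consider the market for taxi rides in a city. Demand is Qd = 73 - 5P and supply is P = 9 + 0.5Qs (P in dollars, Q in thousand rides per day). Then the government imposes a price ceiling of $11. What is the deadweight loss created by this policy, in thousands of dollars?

5.6

Rearranging supply gives Qs = 2P - 18. Without the control the market clears where 73 - 5P = 2P - 18, i.e. P* = 13 and Q* = 8.
Since 11 < 13, the ceiling is binding.
At P = 11: Qd = 73 - 5·11 = 18 and Qs = 2·11 - 18 = 4.
Quantity traded falls to 4. At Q = 4 the demand price is (73 - 4)/5 = 13.8 and the supply price is (18 + 4)/2 = 11.
Deadweight loss = ½ · (13.8 - 11) · (8 - 4) = ½ · 2.8 · 4 = 5.6.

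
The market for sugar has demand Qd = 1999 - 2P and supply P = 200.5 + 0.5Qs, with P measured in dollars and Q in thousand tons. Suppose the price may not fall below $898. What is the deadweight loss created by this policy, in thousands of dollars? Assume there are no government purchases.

177608

Rearranging supply gives Qs = 2P - 401. Equilibrium: 1999 - 2P = 2P - 401, so 2400 = 4P and P* = 600, Q* = 799.
Because the floor (898) lies above the market-clearing price, it is binding.
At P = 898: Qd = 1999 - 2·898 = 203 and Qs = 2·898 - 401 = 1395.
Quantity traded falls to 203. At Q = 203 the demand price is (1999 - 203)/2 = 898 and the supply price is (401 + 203)/2 = 302.
Deadweight loss = ½ · (898 - 302) · (799 - 203) = ½ · 596 · 596 = 177608.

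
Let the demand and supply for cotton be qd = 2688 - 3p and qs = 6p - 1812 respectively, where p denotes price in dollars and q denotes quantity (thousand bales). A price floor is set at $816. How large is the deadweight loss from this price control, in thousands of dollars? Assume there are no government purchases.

Setting quantity demanded equal to quantity supplied, 2688 - 3p = 6p - 1812, gives p* = 500 and q* = 1188.
Since 816 > 500, the floor is binding.
At p = 816: qd = 2688 - 3·816 = 240 and qs = 6·816 - 1812 = 3084.
Quantity traded falls to 240. At q = 240 the demand price is (2688 - 240)/3 = 816 and the supply price is (1812 + 240)/6 = 342.
Deadweight loss = ½ · (816 - 342) · (1188 - 240) = ½ · 474 · 948 = 224676.

224676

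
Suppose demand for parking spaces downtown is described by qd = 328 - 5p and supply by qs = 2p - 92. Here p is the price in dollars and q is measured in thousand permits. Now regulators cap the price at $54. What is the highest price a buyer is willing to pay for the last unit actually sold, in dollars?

Setting quantity demanded equal to quantity supplied, 328 - 5p = 2p - 92, gives p* = 60 and q* = 28.
Because the ceiling (54) lies below the market-clearing price, it is binding.
At p = 54: qd = 328 - 5·54 = 58 and qs = 2·54 - 92 = 16.
Only 16 units reach the market. On the demand curve, the marginal buyer's willingness to pay at q = 16 is (328 - 16)/5 = 62.4.

62.4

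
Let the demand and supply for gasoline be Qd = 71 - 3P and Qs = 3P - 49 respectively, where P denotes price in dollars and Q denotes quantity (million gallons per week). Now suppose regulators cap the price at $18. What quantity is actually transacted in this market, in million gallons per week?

Setting quantity demanded equal to quantity supplied, 71 - 3P = 3P - 49, gives P* = 20 and Q* = 11.
Since 18 < 20, the ceiling is binding.
At P = 18: Qd = 71 - 3·18 = 17 and Qs = 3·18 - 49 = 5.
The quantity actually transacted is the short side, supply: 5.

5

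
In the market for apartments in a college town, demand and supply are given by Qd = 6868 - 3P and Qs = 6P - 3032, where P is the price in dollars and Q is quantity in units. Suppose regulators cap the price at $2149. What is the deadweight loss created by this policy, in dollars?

Equilibrium: 6868 - 3P = 6P - 3032, so 9900 = 9P and P* = 1100, Q* = 3568.
The ceiling of 2149 is above the equilibrium price 1100, so it is not binding; the market clears at P* = 1100, Q* = 3568.
Since the control does not bind, no trades are prevented and deadweight loss is zero.

0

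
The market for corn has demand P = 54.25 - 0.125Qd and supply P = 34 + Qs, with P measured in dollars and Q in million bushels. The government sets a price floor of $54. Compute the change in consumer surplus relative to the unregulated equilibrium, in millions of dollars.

-20

Rearranging demand gives Qd = 434 - 8P; rearranging supply gives Qs = P - 34. Without the control the market clears where 434 - 8P = P - 34, i.e. P* = 52 and Q* = 18.
Because the floor (54) lies above the market-clearing price, it is binding.
At P = 54: Qd = 434 - 8·54 = 2 and Qs = 54 - 34 = 20.
Consumer surplus without the control is ½ · (54.25 - 52) · 18 = 20.25.
With the floor, consumers buy 2 units at 54, so CS = ½ · (54.25 - 54) · 2 = 0.25.
Change in consumer surplus = 0.25 - 20.25 = -20.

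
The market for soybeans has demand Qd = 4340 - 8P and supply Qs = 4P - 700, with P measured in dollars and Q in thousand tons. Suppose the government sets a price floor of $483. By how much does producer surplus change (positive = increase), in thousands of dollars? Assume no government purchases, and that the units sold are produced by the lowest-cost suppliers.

-1764

Without the control the market clears where 4340 - 8P = 4P - 700, i.e. P* = 420 and Q* = 980.
Because the floor (483) lies above the market-clearing price, it is binding.
At P = 483: Qd = 4340 - 8·483 = 476 and Qs = 4·483 - 700 = 1232.
Producer surplus without the control is ½ · (420 - 175) · 980 = 120050.
With the floor, 476 units are sold at 483. The supply price at Q = 476 is 294, so PS = ½ · [(483 - 175) + (483 - 294)] · 476 = 118286.
Change in producer surplus = 118286 - 120050 = -1764.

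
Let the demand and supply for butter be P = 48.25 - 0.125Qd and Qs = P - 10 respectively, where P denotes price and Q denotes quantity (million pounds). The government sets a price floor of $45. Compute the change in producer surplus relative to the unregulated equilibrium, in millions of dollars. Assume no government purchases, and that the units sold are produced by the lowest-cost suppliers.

-6

Rearranging demand gives Qd = 386 - 8P. Setting quantity demanded equal to quantity supplied, 386 - 8P = P - 10, gives P* = 44 and Q* = 34.
Because the floor (45) lies above the market-clearing price, it is binding.
At P = 45: Qd = 386 - 8·45 = 26 and Qs = 45 - 10 = 35.
Producer surplus without the control is ½ · (44 - 10) · 34 = 578.
With the floor, 26 units are sold at 45. The supply price at Q = 26 is 36, so PS = ½ · [(45 - 10) + (45 - 36)] · 26 = 572.
Change in producer surplus = 572 - 578 = -6.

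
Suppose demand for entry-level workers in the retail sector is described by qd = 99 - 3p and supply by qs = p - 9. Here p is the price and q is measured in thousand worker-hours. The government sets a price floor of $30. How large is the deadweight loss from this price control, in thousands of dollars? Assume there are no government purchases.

Without the control the market clears where 99 - 3p = p - 9, i.e. p* = 27 and q* = 18.
Since 30 > 27, the floor is binding.
At p = 30: qd = 99 - 3·30 = 9 and qs = 30 - 9 = 21.
Quantity traded falls to 9. At q = 9 the demand price is (99 - 9)/3 = 30 and the supply price is 9 + 9 = 18.
Deadweight loss = ½ · (30 - 18) · (18 - 9) = ½ · 12 · 9 = 54.

54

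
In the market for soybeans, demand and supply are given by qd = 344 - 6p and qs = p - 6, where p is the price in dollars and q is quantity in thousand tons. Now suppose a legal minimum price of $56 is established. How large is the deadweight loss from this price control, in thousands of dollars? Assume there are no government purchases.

Without the control the market clears where 344 - 6p = p - 6, i.e. p* = 50 and q* = 44.
The floor of 56 is above the equilibrium price 50, so it binds.
At p = 56: qd = 344 - 6·56 = 8 and qs = 56 - 6 = 50.
Quantity traded falls to 8. At q = 8 the demand price is (344 - 8)/6 = 56 and the supply price is 6 + 8 = 14.
Deadweight loss = ½ · (56 - 14) · (44 - 8) = ½ · 42 · 36 = 756.

756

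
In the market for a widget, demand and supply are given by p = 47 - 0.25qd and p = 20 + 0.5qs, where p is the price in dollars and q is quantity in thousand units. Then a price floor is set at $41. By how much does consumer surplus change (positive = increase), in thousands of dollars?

-90

Rearranging demand gives qd = 188 - 4p; rearranging supply gives qs = 2p - 40. Setting quantity demanded equal to quantity supplied, 188 - 4p = 2p - 40, gives p* = 38 and q* = 36.
Because the floor (41) lies above the market-clearing price, it is binding.
At p = 41: qd = 188 - 4·41 = 24 and qs = 2·41 - 40 = 42.
Consumer surplus without the control is ½ · (47 - 38) · 36 = 162.
With the floor, consumers buy 24 units at 41, so CS = ½ · (47 - 41) · 24 = 72.
Change in consumer surplus = 72 - 162 = -90.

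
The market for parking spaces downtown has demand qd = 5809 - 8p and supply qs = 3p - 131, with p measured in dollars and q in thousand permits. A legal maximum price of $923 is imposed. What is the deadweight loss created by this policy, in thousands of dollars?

Without the control the market clears where 5809 - 8p = 3p - 131, i.e. p* = 540 and q* = 1489.
The ceiling of 923 is above the equilibrium price 540, so it is not binding; the market clears at p* = 540, q* = 1489.
Since the control does not bind, no trades are prevented and deadweight loss is zero.

0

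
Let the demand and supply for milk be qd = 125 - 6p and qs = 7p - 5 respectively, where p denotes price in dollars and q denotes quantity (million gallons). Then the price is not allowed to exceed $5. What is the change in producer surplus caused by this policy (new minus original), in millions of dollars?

In a free market, 125 - 6p = 7p - 5 gives the equilibrium p* = 10, q* = 65.
The ceiling of 5 is below the equilibrium price 10, so it binds.
At p = 5: qd = 125 - 6·5 = 95 and qs = 7·5 - 5 = 30.
Producer surplus without the control is ½ · (10 - 5/7) · 65 = 4225/14.
With the ceiling, producers sell 30 units at 5, so PS = ½ · (5 - 5/7) · 30 = 450/7.
Change in producer surplus = 450/7 - 4225/14 = -237.5.

-237.5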